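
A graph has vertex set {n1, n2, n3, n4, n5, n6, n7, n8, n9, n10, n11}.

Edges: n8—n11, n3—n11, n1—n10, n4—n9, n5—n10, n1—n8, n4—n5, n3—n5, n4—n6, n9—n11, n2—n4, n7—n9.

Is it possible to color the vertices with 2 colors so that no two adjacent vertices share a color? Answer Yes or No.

No

The cycle n3-n5-n4-n9-n11-n3 has odd length 5, so it cannot be 2-colored; at least 3 colors are needed.
So 2 colors are not enough.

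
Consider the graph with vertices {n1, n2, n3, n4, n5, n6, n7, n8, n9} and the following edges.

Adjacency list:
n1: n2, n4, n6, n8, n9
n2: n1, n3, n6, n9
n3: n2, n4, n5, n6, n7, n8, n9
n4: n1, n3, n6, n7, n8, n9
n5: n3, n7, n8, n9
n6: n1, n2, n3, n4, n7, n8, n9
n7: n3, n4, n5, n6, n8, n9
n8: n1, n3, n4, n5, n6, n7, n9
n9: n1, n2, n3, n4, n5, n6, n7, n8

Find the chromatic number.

6

n3, n4, n6, n7, n8, n9 are mutually adjacent (a clique of size 6), so at least 6 colors are needed.
One proper 6-coloring: n1=4, n2=2, n3=4, n4=5, n5=3, n6=3, n7=6, n8=2, n9=1. No two adjacent vertices share a color.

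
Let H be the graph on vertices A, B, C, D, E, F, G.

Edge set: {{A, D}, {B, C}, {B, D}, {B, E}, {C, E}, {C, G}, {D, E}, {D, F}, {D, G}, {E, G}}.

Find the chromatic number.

D, E, G form a triangle, so at least 3 colors are needed.
3 colors suffice: color 1 → {C, D}; color 2 → {A, E, F}; color 3 → {B, G}. No two adjacent vertices share a color.

3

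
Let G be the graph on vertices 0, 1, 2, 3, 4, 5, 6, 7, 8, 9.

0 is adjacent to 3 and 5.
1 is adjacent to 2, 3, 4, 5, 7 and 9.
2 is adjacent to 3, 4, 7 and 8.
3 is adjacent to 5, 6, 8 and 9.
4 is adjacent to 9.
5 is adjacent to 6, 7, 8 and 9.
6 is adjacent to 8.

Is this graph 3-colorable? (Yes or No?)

1, 3, 5, 9 are pairwise adjacent (a clique of size 4), so at least 4 colors are needed.
So 3 colors are not enough.

No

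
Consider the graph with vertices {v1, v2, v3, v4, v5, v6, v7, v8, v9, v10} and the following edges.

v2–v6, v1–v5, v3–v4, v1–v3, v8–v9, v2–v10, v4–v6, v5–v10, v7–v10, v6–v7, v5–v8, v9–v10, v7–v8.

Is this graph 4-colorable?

Yes

The chromatic number is 3. The cycle v1-v5-v10-v2-v6-v4-v3-v1 has odd length 7, so it cannot be 2-colored; at least 3 colors are needed.
A valid assignment using 3 colors: v1=green, v2=blue, v3=red, v4=blue, v5=blue, v6=red, v7=blue, v8=red, v9=blue, v10=red.
Since 4 ≥ 3, a proper 4-coloring certainly exists.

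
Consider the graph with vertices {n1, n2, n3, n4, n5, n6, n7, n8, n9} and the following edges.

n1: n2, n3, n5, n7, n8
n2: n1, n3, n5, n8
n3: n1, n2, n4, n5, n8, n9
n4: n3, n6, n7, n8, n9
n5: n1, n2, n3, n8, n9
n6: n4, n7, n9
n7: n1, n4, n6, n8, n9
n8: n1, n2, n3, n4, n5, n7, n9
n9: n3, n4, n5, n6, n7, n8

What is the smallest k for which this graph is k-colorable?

5

n1, n2, n3, n5, n8 form a clique, so at least 5 colors are needed.
5 colors suffice: n1=3, n2=5, n3=2, n4=4, n5=4, n6=1, n7=2, n8=1, n9=3. No two adjacent vertices share a color.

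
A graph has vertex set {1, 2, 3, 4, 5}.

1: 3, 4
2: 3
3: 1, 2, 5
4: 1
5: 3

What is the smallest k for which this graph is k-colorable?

1 and 4 are adjacent, so at least 2 colors are needed.
2 colors suffice: color red → {3, 4}; color blue → {1, 2, 5}. No two adjacent vertices share a color.

2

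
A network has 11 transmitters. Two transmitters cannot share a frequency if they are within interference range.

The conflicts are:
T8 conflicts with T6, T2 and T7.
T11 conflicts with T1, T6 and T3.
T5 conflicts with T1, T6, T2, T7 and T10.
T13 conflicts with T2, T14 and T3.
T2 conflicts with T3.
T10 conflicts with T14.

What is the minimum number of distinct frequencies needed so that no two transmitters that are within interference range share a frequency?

T13, T2, T3 pairwise conflict, so at least 3 frequencies are needed.
3 frequencies suffice: frequency 1 → {T8, T11, T5, T13}; frequency 2 → {T1, T6, T2, T7, T10}; frequency 3 → {T14, T3}. Each listed conflict is separated.

3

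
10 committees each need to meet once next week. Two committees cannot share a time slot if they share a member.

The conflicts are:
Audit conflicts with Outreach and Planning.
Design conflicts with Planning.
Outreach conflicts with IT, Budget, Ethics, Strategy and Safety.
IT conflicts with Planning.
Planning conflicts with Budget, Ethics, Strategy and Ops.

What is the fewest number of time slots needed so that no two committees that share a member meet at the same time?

Planning and Budget conflict, so at least 2 time slots are needed.
2 time slots suffice: Audit=2, Design=2, Outreach=1, IT=2, Planning=1, Budget=2, Ethics=2, Strategy=2, Safety=2, Ops=2. Every pair that conflicts lands in different time slots.

2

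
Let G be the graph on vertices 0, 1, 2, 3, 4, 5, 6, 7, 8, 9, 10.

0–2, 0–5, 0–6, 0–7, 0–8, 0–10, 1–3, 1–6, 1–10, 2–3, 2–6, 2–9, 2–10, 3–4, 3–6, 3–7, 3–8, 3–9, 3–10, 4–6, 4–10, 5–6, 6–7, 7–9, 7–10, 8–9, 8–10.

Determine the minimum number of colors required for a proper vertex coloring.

3, 6, 7 are pairwise adjacent, so at least 3 colors are needed.
3 colors suffice: color red → {0, 3}; color blue → {6, 9, 10}; color green → {1, 2, 4, 5, 7, 8}. Each edge has distinct colors on its endpoints.

3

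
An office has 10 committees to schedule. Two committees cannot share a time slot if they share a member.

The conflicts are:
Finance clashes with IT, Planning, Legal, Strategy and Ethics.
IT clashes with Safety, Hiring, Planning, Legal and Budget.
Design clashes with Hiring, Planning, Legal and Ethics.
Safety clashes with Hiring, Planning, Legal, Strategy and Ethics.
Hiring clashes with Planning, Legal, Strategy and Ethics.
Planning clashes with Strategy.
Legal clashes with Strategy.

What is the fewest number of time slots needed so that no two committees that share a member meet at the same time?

4

IT, Safety, Hiring, Planning pairwise conflict, so at least 4 time slots are needed.
4 time slots suffice: time slot 1 → {Finance, Hiring, Budget}; time slot 2 → {Design, Safety}; time slot 3 → {Planning, Legal, Ethics}; time slot 4 → {IT, Strategy}. Each listed conflict is separated.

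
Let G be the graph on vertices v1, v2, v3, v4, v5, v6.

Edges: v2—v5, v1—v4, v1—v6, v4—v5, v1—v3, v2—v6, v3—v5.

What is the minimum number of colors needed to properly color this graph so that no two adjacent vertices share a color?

3

The cycle v2-v5-v3-v1-v6-v2 has odd length 5, so it cannot be 2-colored; at least 3 colors are needed.
3 colors suffice: color 1 → {v1, v5}; color 2 → {v3, v4, v6}; color 3 → {v2}. Each edge has distinct colors on its endpoints.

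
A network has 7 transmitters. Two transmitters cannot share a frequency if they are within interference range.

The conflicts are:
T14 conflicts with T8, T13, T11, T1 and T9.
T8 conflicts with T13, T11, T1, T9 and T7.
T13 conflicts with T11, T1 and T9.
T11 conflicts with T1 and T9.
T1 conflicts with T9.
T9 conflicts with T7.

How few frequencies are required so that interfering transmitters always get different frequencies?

T14, T8, T13, T11, T1, T9 all conflict with each other, so at least 6 frequencies are needed.
6 frequencies suffice: T14=3, T8=2, T13=6, T11=5, T1=4, T9=1, T7=3. No two conflicting transmitters share a frequency.

6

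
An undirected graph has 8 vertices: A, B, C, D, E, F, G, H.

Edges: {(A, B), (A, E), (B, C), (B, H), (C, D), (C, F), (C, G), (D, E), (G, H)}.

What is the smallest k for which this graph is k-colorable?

The cycle A-B-C-D-E-A has odd length 5, so it cannot be 2-colored; at least 3 colors are needed.
3 colors suffice: color red → {C, E, H}; color blue → {B, D, F, G}; color green → {A}. Each edge has distinct colors on its endpoints.

3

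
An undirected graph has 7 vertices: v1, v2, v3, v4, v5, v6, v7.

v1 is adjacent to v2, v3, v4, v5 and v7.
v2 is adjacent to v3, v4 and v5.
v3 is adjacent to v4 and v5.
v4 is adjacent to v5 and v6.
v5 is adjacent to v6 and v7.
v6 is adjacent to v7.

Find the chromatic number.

v1, v2, v3, v4, v5 form a clique, so at least 5 colors are needed.
5 colors suffice: color 1 → {v5}; color 2 → {v4, v7}; color 3 → {v1, v6}; color 4 → {v2}; color 5 → {v3}. Each edge has distinct colors on its endpoints.

5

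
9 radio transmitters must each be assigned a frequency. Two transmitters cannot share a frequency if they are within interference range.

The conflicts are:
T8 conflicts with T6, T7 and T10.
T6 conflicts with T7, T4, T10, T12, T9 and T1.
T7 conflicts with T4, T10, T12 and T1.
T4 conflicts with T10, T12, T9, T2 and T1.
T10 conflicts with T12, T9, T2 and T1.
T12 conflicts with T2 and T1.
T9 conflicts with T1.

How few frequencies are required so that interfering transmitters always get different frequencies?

6

T6, T7, T4, T10, T12, T1 all conflict with each other, so at least 6 frequencies are needed.
Using 6 frequencies: T8=2, T6=3, T7=5, T4=2, T10=1, T12=4, T9=4, T2=3, T1=6. Each listed conflict is separated.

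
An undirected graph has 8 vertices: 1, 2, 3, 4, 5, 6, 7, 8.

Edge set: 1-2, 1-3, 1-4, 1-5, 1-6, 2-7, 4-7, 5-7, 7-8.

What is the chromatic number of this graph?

2

1 and 5 are adjacent, so at least 2 colors are needed.
2 colors suffice: color red → {1, 7}; color blue → {2, 3, 4, 5, 6, 8}. Every edge joins two different colors.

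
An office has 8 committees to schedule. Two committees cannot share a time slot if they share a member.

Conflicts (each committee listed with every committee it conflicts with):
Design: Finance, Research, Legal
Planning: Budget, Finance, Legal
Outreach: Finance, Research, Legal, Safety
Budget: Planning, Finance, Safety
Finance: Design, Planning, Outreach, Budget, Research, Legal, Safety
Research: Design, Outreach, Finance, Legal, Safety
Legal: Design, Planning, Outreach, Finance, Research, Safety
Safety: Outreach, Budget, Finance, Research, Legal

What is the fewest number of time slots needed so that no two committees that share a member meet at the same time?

5

Outreach, Finance, Research, Legal, Safety pairwise conflict, so at least 5 time slots are needed.
5 time slots suffice: time slot 1 → {Finance}; time slot 2 → {Budget, Legal}; time slot 3 → {Planning, Research}; time slot 4 → {Design, Safety}; time slot 5 → {Outreach}. No two conflicting committees share a time slot.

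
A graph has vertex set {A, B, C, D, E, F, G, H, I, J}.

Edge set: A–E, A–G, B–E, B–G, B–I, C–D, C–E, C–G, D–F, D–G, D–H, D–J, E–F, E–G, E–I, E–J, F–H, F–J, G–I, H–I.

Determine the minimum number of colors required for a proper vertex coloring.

B, E, G, I form a clique, so at least 4 colors are needed.
One proper 4-coloring: A=green, B=yellow, C=green, D=red, E=red, F=blue, G=blue, H=yellow, I=green, J=green. No two adjacent vertices share a color.

4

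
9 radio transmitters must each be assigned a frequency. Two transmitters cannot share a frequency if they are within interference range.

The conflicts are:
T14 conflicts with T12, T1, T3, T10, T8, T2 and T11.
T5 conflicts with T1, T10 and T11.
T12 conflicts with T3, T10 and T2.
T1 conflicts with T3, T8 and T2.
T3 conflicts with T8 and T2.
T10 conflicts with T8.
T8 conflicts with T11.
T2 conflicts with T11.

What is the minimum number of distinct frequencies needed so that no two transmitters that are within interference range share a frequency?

T14, T1, T3, T2 pairwise conflict, so at least 4 frequencies are needed.
4 frequencies suffice: T14=1, T5=1, T12=3, T1=3, T3=4, T10=4, T8=2, T2=2, T11=3. Every pair that conflicts lands in different frequencies.

4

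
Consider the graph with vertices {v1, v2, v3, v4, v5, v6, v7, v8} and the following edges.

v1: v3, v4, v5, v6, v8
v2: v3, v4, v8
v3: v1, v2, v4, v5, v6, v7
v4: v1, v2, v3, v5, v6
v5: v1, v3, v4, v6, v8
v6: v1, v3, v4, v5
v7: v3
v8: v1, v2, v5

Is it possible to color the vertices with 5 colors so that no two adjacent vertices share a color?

Yes

The chromatic number is 5. v1, v3, v4, v5, v6 are pairwise adjacent (a clique of size 5), so at least 5 colors are needed.
5 colors suffice: v1=3, v2=2, v3=1, v4=4, v5=2, v6=5, v7=2, v8=1.
That is already a proper 5-coloring.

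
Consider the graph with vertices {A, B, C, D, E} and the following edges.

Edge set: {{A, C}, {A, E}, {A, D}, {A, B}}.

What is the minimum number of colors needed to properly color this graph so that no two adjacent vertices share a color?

2

A and C are adjacent, so at least 2 colors are needed.
2 colors suffice: color 1 → {A}; color 2 → {B, C, D, E}. No two adjacent vertices share a color.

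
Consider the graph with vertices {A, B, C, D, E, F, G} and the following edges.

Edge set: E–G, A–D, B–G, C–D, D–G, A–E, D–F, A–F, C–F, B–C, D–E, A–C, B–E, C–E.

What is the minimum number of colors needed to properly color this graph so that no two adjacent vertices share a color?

4

A, C, D, E form a clique, so at least 4 colors are needed.
4 colors suffice: color 1 → {B, D}; color 2 → {E, F}; color 3 → {C, G}; color 4 → {A}. Every edge joins two different colors.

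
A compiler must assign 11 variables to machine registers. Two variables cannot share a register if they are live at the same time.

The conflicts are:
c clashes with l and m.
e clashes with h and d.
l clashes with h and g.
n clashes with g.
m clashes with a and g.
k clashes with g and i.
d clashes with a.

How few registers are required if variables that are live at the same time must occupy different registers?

The cycle e-h-l-g-m-a-d-e has odd length 7, so it cannot be 2-colored; at least 3 registers are needed.
A valid assignment using 3 registers: c=1, e=3, l=2, n=2, m=2, h=1, k=2, d=2, a=1, g=1, i=1. Every pair that conflicts lands in different registers.

3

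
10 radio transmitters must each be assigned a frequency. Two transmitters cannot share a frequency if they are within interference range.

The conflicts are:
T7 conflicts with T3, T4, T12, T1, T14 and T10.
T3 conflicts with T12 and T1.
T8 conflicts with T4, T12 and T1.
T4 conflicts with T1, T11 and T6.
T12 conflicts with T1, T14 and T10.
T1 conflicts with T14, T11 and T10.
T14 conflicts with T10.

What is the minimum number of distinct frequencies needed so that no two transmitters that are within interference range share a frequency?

5

T7, T12, T1, T14, T10 pairwise conflict, so at least 5 frequencies are needed.
A valid assignment using 5 frequencies: T7=3, T3=4, T8=3, T4=2, T12=2, T1=1, T14=4, T11=3, T10=5, T6=1. Every pair that conflicts lands in different frequencies.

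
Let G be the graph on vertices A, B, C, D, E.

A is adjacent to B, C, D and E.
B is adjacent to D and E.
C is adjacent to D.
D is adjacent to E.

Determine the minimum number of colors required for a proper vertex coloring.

A, B, D, E are mutually adjacent (a clique of size 4), so at least 4 colors are needed.
4 colors suffice: color red → {A}; color blue → {D}; color green → {B, C}; color yellow → {E}. Each edge has distinct colors on its endpoints.

4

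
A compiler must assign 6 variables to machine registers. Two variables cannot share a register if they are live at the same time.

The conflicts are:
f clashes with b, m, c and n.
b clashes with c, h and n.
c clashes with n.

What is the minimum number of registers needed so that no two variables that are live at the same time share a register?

f, b, c, n pairwise conflict, so at least 4 registers are needed.
4 registers suffice: f=2, b=1, m=1, c=3, h=2, n=4. Each listed conflict is separated.

4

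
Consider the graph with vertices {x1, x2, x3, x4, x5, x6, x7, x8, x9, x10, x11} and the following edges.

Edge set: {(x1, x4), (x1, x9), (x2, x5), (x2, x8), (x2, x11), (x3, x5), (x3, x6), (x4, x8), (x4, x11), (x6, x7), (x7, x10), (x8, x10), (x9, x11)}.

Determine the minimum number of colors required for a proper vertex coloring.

The cycle x3-x5-x2-x8-x10-x7-x6-x3 has odd length 7, so it cannot be 2-colored; at least 3 colors are needed.
One proper 3-coloring: x1=blue, x2=red, x3=red, x4=red, x5=blue, x6=blue, x7=red, x8=blue, x9=red, x10=green, x11=blue. Each edge has distinct colors on its endpoints.

3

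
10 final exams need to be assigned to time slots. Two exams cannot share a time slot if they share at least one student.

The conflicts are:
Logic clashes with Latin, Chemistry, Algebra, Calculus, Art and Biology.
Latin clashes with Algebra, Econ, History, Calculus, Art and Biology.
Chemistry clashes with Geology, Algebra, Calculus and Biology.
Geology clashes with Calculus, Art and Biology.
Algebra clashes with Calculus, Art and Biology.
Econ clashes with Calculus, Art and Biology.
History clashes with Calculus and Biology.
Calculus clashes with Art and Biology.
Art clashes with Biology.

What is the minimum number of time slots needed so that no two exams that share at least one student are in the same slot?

Logic, Latin, Algebra, Calculus, Art, Biology are mutually in conflict, so at least 6 time slots are needed.
6 time slots suffice: time slot 1 → {Calculus}; time slot 2 → {Biology}; time slot 3 → {Chemistry, History, Art}; time slot 4 → {Latin, Geology}; time slot 5 → {Algebra, Econ}; time slot 6 → {Logic}. No two conflicting exams share a time slot.

6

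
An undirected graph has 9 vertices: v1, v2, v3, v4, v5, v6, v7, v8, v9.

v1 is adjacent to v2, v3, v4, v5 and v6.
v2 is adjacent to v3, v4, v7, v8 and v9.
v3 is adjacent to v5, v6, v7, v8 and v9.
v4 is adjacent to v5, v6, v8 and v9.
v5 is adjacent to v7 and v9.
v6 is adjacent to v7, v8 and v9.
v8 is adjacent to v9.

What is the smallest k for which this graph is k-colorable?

4

v4, v6, v8, v9 are pairwise adjacent (a clique of size 4), so at least 4 colors are needed.
4 colors suffice: color R → {v3, v4}; color B → {v2, v5, v6}; color G → {v1, v7, v9}; color Y → {v8}. Every edge joins two different colors.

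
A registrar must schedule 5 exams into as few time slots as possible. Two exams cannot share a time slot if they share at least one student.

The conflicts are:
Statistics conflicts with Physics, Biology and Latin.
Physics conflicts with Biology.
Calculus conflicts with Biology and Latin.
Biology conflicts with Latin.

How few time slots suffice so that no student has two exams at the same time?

Statistics, Biology, Latin all conflict with each other, so at least 3 time slots are needed.
A valid assignment using 3 time slots: Statistics=2, Physics=3, Calculus=2, Biology=1, Latin=3. Each listed conflict is separated.

3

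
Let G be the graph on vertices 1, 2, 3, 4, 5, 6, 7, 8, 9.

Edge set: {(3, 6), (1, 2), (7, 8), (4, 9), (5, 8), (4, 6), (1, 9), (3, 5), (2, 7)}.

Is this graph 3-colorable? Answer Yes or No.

Yes

The chromatic number is 3. The cycle 6-3-5-8-7-2-1-9-4-6 has odd length 9, so it cannot be 2-colored; at least 3 colors are needed.
3 colors suffice: 1=red, 2=blue, 3=blue, 4=red, 5=red, 6=green, 7=red, 8=blue, 9=blue.
That is already a proper 3-coloring.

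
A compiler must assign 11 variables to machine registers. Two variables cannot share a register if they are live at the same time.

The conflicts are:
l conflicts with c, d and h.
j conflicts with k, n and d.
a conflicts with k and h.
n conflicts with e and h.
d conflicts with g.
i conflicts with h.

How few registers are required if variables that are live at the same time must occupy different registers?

The cycle n-j-d-l-h-n has odd length 5, so it cannot be 2-colored; at least 3 registers are needed.
A valid assignment using 3 registers: l=3, c=1, j=1, a=3, k=2, n=2, d=2, e=1, i=2, g=1, h=1. Each listed conflict is separated.

3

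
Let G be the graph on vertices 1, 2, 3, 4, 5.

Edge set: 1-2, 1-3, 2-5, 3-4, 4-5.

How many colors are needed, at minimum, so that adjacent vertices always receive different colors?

The cycle 2-5-4-3-1-2 has odd length 5, so it cannot be 2-colored; at least 3 colors are needed.
A valid assignment using 3 colors: 1=blue, 2=red, 3=green, 4=red, 5=blue. Each edge has distinct colors on its endpoints.

3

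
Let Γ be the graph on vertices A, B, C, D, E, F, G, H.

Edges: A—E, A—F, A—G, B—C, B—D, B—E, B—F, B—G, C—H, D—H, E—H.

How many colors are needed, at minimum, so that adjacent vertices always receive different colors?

A and E are adjacent, so at least 2 colors are needed.
2 colors suffice: color red → {A, B, H}; color blue → {C, D, E, F, G}. Each edge has distinct colors on its endpoints.

2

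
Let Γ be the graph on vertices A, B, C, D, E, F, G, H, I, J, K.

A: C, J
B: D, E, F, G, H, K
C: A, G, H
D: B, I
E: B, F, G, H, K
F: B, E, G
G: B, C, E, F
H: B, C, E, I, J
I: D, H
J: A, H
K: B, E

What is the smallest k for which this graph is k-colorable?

4

B, E, F, G are pairwise adjacent (a clique of size 4), so at least 4 colors are needed.
A valid assignment using 4 colors: A=2, B=1, C=1, D=2, E=3, F=4, G=2, H=2, I=1, J=1, K=2. Every edge joins two different colors.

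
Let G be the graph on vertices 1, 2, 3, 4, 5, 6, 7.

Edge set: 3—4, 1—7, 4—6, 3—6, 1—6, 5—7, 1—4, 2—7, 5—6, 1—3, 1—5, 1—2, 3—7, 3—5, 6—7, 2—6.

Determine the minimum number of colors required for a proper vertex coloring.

5

1, 3, 5, 6, 7 are mutually adjacent (a clique of size 5), so at least 5 colors are needed.
5 colors suffice: color a → {6}; color b → {1}; color c → {2, 3}; color d → {4, 7}; color e → {5}. Each edge has distinct colors on its endpoints.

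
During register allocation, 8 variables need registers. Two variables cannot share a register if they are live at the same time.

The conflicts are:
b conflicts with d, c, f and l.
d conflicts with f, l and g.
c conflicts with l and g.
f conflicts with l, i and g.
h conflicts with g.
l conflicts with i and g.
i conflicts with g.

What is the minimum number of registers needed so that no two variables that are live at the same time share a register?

b, d, f, l pairwise conflict, so at least 4 registers are needed.
4 registers suffice: register 1 → {h, l}; register 2 → {b, g}; register 3 → {c, f}; register 4 → {d, i}. Each listed conflict is separated.

4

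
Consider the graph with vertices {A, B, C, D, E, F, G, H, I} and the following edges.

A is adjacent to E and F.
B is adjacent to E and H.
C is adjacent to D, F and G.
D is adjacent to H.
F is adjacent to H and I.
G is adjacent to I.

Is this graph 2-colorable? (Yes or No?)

The cycle F-H-B-E-A-F has odd length 5, so it cannot be 2-colored; at least 3 colors are needed.
So 2 colors are not enough.

No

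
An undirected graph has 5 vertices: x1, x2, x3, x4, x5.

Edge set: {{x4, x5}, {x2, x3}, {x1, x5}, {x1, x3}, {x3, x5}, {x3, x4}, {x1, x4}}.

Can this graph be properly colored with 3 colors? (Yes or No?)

x1, x3, x4, x5 form a clique, so at least 4 colors are needed.
So 3 colors are not enough.

No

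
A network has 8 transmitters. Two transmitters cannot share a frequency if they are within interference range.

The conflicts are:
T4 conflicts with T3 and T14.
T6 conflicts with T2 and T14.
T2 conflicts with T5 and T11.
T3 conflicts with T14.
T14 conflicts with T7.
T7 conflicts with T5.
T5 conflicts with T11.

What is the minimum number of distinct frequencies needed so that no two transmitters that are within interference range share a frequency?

T2, T5, T11 pairwise conflict, so at least 3 frequencies are needed.
A valid assignment using 3 frequencies: T4=3, T6=2, T2=1, T3=2, T14=1, T7=3, T5=2, T11=3. Every pair that conflicts lands in different frequencies.

3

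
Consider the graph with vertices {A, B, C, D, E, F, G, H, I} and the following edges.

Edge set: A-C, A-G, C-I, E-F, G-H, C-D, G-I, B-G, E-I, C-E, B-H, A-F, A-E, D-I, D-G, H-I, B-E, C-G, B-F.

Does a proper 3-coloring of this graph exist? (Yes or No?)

C, D, G, I are mutually adjacent (a clique of size 4), so at least 4 colors are needed.
So 3 colors are not enough.

No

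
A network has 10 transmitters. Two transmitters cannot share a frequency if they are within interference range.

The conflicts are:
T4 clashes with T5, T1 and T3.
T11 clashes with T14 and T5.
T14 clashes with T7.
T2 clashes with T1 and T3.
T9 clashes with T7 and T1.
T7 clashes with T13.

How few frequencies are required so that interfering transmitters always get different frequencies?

The cycle T14-T7-T9-T1-T4-T5-T11-T14 has odd length 7, so it cannot be 2-colored; at least 3 frequencies are needed.
A valid assignment using 3 frequencies: T4=2, T11=2, T14=3, T5=1, T2=2, T9=2, T7=1, T13=2, T1=1, T3=1. Each listed conflict is separated.

3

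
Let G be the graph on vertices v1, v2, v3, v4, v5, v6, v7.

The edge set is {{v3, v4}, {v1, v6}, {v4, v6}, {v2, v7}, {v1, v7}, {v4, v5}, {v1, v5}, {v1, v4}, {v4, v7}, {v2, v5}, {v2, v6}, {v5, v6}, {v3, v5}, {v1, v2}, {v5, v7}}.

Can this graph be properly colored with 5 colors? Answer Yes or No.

Yes

The chromatic number is 4. v1, v4, v5, v7 form a clique, so at least 4 colors are needed.
4 colors suffice: color R → {v5}; color B → {v2, v4}; color G → {v1, v3}; color Y → {v6, v7}.
Since 5 ≥ 4, a proper 5-coloring certainly exists.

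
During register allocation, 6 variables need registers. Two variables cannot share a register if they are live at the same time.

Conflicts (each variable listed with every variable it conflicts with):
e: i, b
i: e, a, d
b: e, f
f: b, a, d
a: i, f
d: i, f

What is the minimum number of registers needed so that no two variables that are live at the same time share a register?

3

The cycle b-f-a-i-e-b has odd length 5, so it cannot be 2-colored; at least 3 registers are needed.
A valid assignment using 3 registers: e=2, i=1, b=3, f=1, a=2, d=2. Every pair that conflicts lands in different registers.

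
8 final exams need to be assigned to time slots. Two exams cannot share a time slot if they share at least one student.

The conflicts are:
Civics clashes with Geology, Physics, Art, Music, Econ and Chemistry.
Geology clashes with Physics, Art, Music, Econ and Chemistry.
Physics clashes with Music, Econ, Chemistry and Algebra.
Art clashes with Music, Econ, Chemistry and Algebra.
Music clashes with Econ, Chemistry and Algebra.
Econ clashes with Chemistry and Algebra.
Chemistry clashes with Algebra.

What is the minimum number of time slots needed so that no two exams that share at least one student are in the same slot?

Civics, Geology, Art, Music, Econ, Chemistry are mutually in conflict, so at least 6 time slots are needed.
6 time slots suffice: Civics=6, Geology=5, Physics=4, Art=4, Music=1, Econ=3, Chemistry=2, Algebra=5. No two conflicting exams share a time slot.

6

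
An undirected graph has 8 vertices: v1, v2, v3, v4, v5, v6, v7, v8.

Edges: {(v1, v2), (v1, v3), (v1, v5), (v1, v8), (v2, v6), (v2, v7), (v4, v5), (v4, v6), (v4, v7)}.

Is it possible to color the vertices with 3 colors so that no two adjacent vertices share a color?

Yes

The chromatic number is 3. The cycle v4-v5-v1-v2-v7-v4 has odd length 5, so it cannot be 2-colored; at least 3 colors are needed.
3 colors suffice: v1=1, v2=2, v3=2, v4=1, v5=2, v6=3, v7=3, v8=2.
That is already a proper 3-coloring.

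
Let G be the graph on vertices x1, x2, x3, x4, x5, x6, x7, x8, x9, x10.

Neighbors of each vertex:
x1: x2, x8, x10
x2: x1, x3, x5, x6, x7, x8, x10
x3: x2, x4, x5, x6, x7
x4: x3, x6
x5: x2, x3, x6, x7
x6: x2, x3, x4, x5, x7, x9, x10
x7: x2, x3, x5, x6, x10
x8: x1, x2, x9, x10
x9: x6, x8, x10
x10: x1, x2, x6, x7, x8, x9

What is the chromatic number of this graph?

5

x2, x3, x5, x6, x7 are mutually adjacent (a clique of size 5), so at least 5 colors are needed.
5 colors suffice: color 1 → {x2, x4, x9}; color 2 → {x6, x8}; color 3 → {x3, x10}; color 4 → {x1, x7}; color 5 → {x5}. Each edge has distinct colors on its endpoints.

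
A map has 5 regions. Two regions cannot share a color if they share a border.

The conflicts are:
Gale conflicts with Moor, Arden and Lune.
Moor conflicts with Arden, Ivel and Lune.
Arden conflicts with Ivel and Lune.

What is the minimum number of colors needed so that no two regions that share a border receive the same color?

Gale, Moor, Arden, Lune are mutually in conflict, so at least 4 colors are needed.
4 colors suffice: Gale=3, Moor=1, Arden=2, Ivel=3, Lune=4. No two conflicting regions share a color.

4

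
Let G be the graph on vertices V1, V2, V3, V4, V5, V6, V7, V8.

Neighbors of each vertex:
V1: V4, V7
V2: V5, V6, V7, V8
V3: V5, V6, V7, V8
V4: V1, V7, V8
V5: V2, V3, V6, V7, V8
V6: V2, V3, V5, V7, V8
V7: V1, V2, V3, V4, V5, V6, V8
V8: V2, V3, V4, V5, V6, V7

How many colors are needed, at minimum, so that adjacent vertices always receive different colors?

V2, V5, V6, V7, V8 are mutually adjacent (a clique of size 5), so at least 5 colors are needed.
5 colors suffice: color 1 → {V7}; color 2 → {V1, V8}; color 3 → {V4, V5}; color 4 → {V6}; color 5 → {V2, V3}. Every edge joins two different colors.

5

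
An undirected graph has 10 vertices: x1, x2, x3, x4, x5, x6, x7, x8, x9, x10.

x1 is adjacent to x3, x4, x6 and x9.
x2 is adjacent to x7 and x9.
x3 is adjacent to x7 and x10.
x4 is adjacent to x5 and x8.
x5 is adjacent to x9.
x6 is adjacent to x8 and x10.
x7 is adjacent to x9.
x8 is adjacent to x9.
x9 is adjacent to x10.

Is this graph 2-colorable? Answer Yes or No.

x2, x7, x9 are pairwise adjacent, so at least 3 colors are needed.
So 2 colors are not enough.

No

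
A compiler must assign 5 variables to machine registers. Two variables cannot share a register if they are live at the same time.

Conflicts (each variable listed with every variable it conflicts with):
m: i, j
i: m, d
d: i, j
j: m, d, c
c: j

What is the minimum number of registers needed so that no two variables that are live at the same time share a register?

2

m and i conflict, so at least 2 registers are needed.
2 registers suffice: register 1 → {i, j}; register 2 → {m, d, c}. Each listed conflict is separated.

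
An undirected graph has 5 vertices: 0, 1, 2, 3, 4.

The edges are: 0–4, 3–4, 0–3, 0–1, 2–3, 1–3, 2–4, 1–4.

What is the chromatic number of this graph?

4

0, 1, 3, 4 are mutually adjacent (a clique of size 4), so at least 4 colors are needed.
A valid assignment using 4 colors: 0=d, 1=c, 2=c, 3=a, 4=b. No two adjacent vertices share a color.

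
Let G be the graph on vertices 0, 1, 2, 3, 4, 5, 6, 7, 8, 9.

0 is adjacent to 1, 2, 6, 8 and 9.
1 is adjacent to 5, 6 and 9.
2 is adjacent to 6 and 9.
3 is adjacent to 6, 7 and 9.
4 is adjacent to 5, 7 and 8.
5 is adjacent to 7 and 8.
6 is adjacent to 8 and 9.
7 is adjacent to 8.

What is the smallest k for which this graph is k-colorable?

0, 2, 6, 9 form a clique, so at least 4 colors are needed.
4 colors suffice: color red → {5, 6}; color blue → {8, 9}; color green → {0, 7}; color yellow → {1, 2, 3, 4}. No two adjacent vertices share a color.

4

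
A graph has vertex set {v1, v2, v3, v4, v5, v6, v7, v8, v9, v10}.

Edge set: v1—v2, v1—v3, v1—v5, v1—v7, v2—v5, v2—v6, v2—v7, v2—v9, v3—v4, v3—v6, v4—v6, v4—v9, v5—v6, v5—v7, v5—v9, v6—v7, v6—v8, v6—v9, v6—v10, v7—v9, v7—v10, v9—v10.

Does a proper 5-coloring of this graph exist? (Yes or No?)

The chromatic number is 5. v2, v5, v6, v7, v9 are mutually adjacent (a clique of size 5), so at least 5 colors are needed.
One proper 5-coloring: v1=1, v2=5, v3=3, v4=2, v5=4, v6=1, v7=2, v8=2, v9=3, v10=4.
That is already a proper 5-coloring.

Yes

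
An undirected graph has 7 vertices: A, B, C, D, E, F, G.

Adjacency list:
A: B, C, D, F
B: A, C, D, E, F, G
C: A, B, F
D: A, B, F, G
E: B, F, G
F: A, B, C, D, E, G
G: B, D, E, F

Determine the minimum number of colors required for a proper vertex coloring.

4

A, B, C, F form a clique, so at least 4 colors are needed.
4 colors suffice: color red → {B}; color blue → {F}; color green → {A, G}; color yellow → {C, D, E}. No two adjacent vertices share a color.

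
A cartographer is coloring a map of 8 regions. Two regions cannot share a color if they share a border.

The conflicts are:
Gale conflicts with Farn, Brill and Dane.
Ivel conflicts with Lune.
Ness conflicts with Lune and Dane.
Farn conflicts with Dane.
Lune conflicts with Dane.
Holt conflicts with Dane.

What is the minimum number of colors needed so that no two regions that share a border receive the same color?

3

Ness, Lune, Dane all conflict with each other, so at least 3 colors are needed.
3 colors suffice: color 1 → {Ivel, Brill, Dane}; color 2 → {Gale, Lune, Holt}; color 3 → {Ness, Farn}. Each listed conflict is separated.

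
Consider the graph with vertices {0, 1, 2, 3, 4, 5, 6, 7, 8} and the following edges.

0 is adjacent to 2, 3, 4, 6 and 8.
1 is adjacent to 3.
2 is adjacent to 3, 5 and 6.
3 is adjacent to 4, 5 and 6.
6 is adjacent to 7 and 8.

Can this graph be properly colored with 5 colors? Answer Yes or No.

The chromatic number is 4. 0, 2, 3, 6 are mutually adjacent (a clique of size 4), so at least 4 colors are needed.
4 colors suffice: color a → {3, 7, 8}; color b → {0, 1, 5}; color c → {4, 6}; color d → {2}.
Since 5 ≥ 4, a proper 5-coloring certainly exists.

Yes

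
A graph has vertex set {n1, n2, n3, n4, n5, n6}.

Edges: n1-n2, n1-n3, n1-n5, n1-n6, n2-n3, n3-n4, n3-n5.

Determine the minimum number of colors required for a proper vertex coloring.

n1, n2, n3 are mutually adjacent, so at least 3 colors are needed.
3 colors suffice: color R → {n3, n6}; color B → {n1, n4}; color G → {n2, n5}. Every edge joins two different colors.

3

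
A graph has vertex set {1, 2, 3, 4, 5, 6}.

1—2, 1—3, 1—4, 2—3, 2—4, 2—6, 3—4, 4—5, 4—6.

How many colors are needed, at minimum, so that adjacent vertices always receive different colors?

1, 2, 3, 4 are mutually adjacent (a clique of size 4), so at least 4 colors are needed.
4 colors suffice: color a → {4}; color b → {2, 5}; color c → {3, 6}; color d → {1}. No two adjacent vertices share a color.

4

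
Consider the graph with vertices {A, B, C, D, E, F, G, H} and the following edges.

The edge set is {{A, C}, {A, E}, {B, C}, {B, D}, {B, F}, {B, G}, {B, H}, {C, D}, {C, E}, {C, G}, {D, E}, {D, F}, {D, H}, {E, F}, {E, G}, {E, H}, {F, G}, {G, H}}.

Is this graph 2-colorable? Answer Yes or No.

No

D, E, H form a triangle, so at least 3 colors are needed.
So 2 colors are not enough.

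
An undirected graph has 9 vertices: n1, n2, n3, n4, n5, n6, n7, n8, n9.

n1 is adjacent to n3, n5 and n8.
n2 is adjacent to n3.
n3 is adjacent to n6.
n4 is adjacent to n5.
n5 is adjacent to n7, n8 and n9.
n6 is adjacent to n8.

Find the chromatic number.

n1, n5, n8 form a triangle, so at least 3 colors are needed.
3 colors suffice: n1=G, n2=B, n3=R, n4=B, n5=R, n6=G, n7=B, n8=B, n9=B. Each edge has distinct colors on its endpoints.

3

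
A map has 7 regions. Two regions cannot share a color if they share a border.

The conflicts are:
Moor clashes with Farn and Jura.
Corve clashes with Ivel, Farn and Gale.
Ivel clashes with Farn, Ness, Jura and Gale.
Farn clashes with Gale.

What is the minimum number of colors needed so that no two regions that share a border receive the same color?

Corve, Ivel, Farn, Gale all conflict with each other, so at least 4 colors are needed.
4 colors suffice: color 1 → {Moor, Ivel}; color 2 → {Farn, Ness, Jura}; color 3 → {Corve}; color 4 → {Gale}. Each listed conflict is separated.

4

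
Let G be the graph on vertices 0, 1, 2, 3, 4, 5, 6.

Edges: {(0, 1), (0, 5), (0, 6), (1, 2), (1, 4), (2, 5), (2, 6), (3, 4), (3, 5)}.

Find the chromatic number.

The cycle 5-3-4-1-0-5 has odd length 5, so it cannot be 2-colored; at least 3 colors are needed.
A valid assignment using 3 colors: 0=b, 1=a, 2=b, 3=c, 4=b, 5=a, 6=a. No two adjacent vertices share a color.

3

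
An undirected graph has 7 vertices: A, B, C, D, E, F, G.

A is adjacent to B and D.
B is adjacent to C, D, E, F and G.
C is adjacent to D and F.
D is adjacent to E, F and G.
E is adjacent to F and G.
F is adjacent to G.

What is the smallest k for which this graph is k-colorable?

B, D, E, F, G are mutually adjacent (a clique of size 5), so at least 5 colors are needed.
One proper 5-coloring: A=green, B=blue, C=yellow, D=red, E=yellow, F=green, G=purple. No two adjacent vertices share a color.

5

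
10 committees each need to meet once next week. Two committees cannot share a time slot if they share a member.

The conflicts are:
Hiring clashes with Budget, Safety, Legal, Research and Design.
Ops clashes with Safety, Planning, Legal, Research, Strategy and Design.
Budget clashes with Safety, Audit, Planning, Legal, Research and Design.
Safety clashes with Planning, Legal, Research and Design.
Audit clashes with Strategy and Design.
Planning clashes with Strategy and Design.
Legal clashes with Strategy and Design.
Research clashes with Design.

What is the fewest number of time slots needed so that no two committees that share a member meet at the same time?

5

Hiring, Budget, Safety, Legal, Design all conflict with each other, so at least 5 time slots are needed.
5 time slots suffice: Hiring=5, Ops=3, Budget=3, Safety=2, Audit=2, Planning=4, Legal=4, Research=4, Strategy=1, Design=1. Every pair that conflicts lands in different time slots.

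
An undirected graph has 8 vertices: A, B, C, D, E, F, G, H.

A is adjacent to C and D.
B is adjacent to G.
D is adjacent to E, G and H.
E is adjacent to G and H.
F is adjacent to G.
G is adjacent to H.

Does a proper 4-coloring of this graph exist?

The chromatic number is 4. D, E, G, H form a clique, so at least 4 colors are needed.
One proper 4-coloring: A=1, B=2, C=2, D=2, E=3, F=2, G=1, H=4.
That is already a proper 4-coloring.

Yes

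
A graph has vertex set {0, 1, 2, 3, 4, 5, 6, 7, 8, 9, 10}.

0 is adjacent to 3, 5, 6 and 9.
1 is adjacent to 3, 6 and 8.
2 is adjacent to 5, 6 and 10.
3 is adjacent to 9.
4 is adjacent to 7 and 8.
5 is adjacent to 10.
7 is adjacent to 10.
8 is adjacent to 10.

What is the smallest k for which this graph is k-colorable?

0, 3, 9 are pairwise adjacent, so at least 3 colors are needed.
3 colors suffice: color a → {0, 1, 4, 10}; color b → {2, 3, 7, 8}; color c → {5, 6, 9}. Each edge has distinct colors on its endpoints.

3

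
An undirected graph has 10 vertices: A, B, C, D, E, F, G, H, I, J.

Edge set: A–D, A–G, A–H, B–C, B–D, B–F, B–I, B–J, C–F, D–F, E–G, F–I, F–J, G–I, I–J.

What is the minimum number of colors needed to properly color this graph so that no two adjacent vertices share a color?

4

B, F, I, J are pairwise adjacent (a clique of size 4), so at least 4 colors are needed.
4 colors suffice: A=1, B=2, C=3, D=3, E=1, F=1, G=2, H=2, I=3, J=4. Each edge has distinct colors on its endpoints.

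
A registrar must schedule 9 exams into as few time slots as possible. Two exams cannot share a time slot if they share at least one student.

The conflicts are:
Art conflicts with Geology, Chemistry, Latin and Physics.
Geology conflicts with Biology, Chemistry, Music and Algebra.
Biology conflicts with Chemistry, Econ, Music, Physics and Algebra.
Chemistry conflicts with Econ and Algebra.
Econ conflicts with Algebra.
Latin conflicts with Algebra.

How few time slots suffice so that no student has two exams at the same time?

Biology, Chemistry, Econ, Algebra all conflict with each other, so at least 4 time slots are needed.
4 time slots suffice: time slot 1 → {Art, Biology}; time slot 2 → {Music, Physics, Algebra}; time slot 3 → {Chemistry, Latin}; time slot 4 → {Geology, Econ}. Each listed conflict is separated.

4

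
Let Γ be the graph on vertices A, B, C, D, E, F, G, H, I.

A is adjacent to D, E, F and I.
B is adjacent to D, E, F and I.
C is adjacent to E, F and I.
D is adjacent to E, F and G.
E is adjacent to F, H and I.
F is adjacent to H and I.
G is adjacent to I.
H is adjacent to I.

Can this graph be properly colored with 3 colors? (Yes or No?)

No

B, E, F, I are pairwise adjacent (a clique of size 4), so at least 4 colors are needed.
So 3 colors are not enough.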